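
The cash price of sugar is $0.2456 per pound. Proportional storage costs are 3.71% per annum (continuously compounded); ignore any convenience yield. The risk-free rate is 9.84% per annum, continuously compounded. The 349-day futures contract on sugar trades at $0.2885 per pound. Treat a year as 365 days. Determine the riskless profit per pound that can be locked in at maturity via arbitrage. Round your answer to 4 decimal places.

Fair futures: F* = S·e^(carry·T), with carry = (r + u) = 0.0984 + 0.0371 = 0.1355
F* = 0.2456 · e^(0.1355 × 349/365) = 0.2456 · e^0.129560 = 0.2456 × 1.138327 = $0.2796
Market $0.2885 > fair $0.2796: forward overpriced → cash-and-carry (buy spot, short the forward).
At maturity, profit = |F_mkt − F*| = |0.2885 − 0.2796| = $0.0089 per pound

$0.0089 per pound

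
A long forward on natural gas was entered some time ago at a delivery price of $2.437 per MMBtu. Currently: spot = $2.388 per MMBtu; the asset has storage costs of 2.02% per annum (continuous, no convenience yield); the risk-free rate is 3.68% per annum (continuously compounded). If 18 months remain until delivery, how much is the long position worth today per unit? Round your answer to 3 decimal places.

Current fair forward for the remaining 18 months: F = S·e^((r + u)·T), (r + u) = 0.0368 + 0.0202 = 0.0570
F = 2.388 · e^(0.0570 × 18/12) = 2.388 × 1.089262 = 2.6012
Value of long forward = (F − K)·e^(−rT) = (2.6012 − 2.437) · e^(−0.0368·18/12)
= 0.1642 × 0.946296 = 0.155

$0.155 per MMBtu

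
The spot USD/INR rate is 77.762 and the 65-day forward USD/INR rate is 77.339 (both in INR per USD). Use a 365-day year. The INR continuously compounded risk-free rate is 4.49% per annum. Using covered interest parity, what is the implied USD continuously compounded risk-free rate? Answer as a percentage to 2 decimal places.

7.55%

F = S·e^((r_INR − r_USD)T) ⇒ r_USD = r_INR − ln(F/S)/T
ln(77.339/77.762) = -0.005455; /(65/365) = -0.030632
r_USD = 0.0449 + 0.030632 = 0.075532
r_USD = 7.55%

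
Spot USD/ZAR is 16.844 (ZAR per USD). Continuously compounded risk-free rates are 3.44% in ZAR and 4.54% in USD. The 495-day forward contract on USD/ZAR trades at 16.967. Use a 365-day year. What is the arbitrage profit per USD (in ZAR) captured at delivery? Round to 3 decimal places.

Fair forward: F* = S·e^(carry·T), with carry = (r_ZAR − r_USD) = 0.0344 − 0.0454 = -0.0110
F* = 16.844 · e^(-0.0110 × 495/365) = 16.844 · e^-0.014918 = 16.844 × 0.985193 = 16.5946
Market 16.967 > fair 16.5946: forward overpriced → cash-and-carry (buy spot, short the forward).
At maturity, profit = |F_mkt − F*| = |16.967 − 16.5946| = 0.372 per USD (in ZAR)

0.372 per USD (in ZAR)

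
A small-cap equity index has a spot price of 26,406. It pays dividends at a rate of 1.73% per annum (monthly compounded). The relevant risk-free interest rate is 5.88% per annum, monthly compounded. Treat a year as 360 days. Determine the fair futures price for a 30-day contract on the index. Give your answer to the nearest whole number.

26,497

F = S · (1+r/12)^(12T) / (1+q/12)^(12T)
= 26406 × 1.004900 / 1.001442 = 26406 × 1.003453
F = 26,497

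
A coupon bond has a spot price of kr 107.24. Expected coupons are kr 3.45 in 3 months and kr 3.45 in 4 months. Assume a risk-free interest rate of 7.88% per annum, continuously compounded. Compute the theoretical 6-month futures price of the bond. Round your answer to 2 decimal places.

kr 104.54

PV(coupons) I = 3.45·e^(−0.0788·3/12) + 3.45·e^(−0.0788·4/12)
I = 3.3827 + 3.3606 = 6.7433
F = (S − I)·e^(rT) = (107.24 − 6.7433) · e^(0.0788·6/12)
= 100.4967 · e^0.039400 = 100.4967 × 1.040186 = kr 104.54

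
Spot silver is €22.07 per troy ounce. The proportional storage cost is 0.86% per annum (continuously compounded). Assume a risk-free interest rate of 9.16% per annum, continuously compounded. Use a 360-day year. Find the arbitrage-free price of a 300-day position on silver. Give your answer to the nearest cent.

Net carry = r + u − y = 0.0916 + 0.0086 − 0.0000 = 0.1002
F = S·e^((r+u−y)T) = 22.07 · e^(0.1002 × 300/360) = 22.07 · e^0.083500
= 22.07 × 1.087085 = €23.99 per troy ounce

€23.99 per troy ounce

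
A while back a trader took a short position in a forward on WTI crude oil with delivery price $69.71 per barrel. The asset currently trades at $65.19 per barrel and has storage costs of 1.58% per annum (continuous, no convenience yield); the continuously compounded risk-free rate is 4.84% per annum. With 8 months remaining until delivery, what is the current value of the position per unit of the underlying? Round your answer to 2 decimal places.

Current fair forward for the remaining 8 months: F = S·e^((r + u)·T), (r + u) = 0.0484 + 0.0158 = 0.0642
F = 65.19 · e^(0.0642 × 8/12) = 65.19 × 1.043729 = 68.0407
Value of long forward = (F − K)·e^(−rT) = (68.0407 − 69.71) · e^(−0.0484·8/12)
= -1.6693 × 0.968248 = -1.62
Short position value = −(long value) = $1.62

$1.62 per barrel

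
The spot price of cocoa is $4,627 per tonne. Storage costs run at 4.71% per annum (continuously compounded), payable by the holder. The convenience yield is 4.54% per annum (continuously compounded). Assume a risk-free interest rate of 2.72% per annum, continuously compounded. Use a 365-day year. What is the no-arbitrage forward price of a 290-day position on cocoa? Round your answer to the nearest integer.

Net carry = r + u − y = 0.0272 + 0.0471 − 0.0454 = 0.0289
F = S·e^((r+u−y)T) = 4627 · e^(0.0289 × 290/365) = 4627 · e^0.022962
= 4627 × 1.023228 = $4,734 per tonne

$4,734 per tonne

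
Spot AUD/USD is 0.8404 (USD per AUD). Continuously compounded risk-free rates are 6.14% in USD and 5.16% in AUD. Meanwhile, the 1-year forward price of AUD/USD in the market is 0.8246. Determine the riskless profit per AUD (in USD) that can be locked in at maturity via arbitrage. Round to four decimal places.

Fair forward: F* = S·e^(carry·T), with carry = (r_USD − r_AUD) = 0.0614 − 0.0516 = 0.0098
F* = 0.8404 · e^(0.0098 × 12/12) = 0.8404 · e^0.009800 = 0.8404 × 1.009848 = 0.8487
Market 0.8246 < fair 0.8487: forward underpriced → reverse cash-and-carry (short spot, go long the forward).
At maturity, profit = |F_mkt − F*| = |0.8246 − 0.8487| = 0.0241 per AUD (in USD)

0.0241 per AUD (in USD)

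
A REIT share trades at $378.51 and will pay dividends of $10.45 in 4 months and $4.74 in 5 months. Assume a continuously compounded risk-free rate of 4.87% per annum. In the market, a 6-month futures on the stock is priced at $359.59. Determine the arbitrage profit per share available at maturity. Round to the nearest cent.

$12.96 per share

PV(dividends) I = 10.45·e^(−0.0487·4/12) + 4.74·e^(−0.0487·5/12) = 14.9265
Fair futures F* = (S − I)·e^(rT) = (378.51 − 14.9265)·e^0.024350 = 363.5835 × 1.024649 = 372.5455
Market $359.59 < fair 372.5455: forward underpriced → reverse cash-and-carry (short the stock, invest proceeds at r, pay the dividends, go long the forward).
Profit at T = |F_mkt − F*| = |359.59 − 372.5455| = $12.96 per share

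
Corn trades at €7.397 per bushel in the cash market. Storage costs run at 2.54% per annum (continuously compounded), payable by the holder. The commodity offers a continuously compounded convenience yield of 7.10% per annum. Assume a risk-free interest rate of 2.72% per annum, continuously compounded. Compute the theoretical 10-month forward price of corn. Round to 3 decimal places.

Net carry = r + u − y = 0.0272 + 0.0254 − 0.0710 = -0.0184
F = S·e^((r+u−y)T) = 7.397 · e^(-0.0184 × 10/12) = 7.397 · e^-0.015333
= 7.397 × 0.984784 = €7.284 per bushel

€7.284 per bushel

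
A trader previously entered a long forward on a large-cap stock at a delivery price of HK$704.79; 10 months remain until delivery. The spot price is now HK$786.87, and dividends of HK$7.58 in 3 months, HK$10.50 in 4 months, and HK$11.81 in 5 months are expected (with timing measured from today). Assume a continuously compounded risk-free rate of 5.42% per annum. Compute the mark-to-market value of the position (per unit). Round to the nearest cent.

PV(remaining dividends) I = 7.58·e^(−0.0542·3/12) + 10.50·e^(−0.0542·4/12) + 11.81·e^(−0.0542·5/12) = 29.3363
Current forward F = (S − I)·e^(rT) = (786.87 − 29.3363)·e^(0.0542·10/12) = 757.5337 × 1.046202 = 792.5333
Value (long) = (F − K)·e^(−rT) = (792.5333 − 704.79) × 0.955838 = 83.8684
Value = HK$83.87

HK$83.87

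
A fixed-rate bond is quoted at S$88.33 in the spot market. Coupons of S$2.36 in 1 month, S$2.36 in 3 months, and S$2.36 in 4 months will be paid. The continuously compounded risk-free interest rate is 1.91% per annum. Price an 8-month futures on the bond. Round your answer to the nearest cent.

PV(coupons) I = 2.36·e^(−0.0191·1/12) + 2.36·e^(−0.0191·3/12) + 2.36·e^(−0.0191·4/12)
I = 2.3562 + 2.3488 + 2.3450 = 7.0500
F = (S − I)·e^(rT) = (88.33 − 7.0500) · e^(0.0191·8/12)
= 81.2800 · e^0.012733 = 81.2800 × 1.012814 = S$82.32

S$82.32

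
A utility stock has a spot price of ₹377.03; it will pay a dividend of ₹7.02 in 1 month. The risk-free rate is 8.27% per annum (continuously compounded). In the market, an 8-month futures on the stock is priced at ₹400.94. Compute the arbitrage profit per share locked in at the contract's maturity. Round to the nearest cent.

PV(dividends) I = 7.02·e^(−0.0827·1/12) = 6.9718
Fair futures F* = (S − I)·e^(rT) = (377.03 − 6.9718)·e^0.055133 = 370.0582 × 1.056681 = 391.0335
Market ₹400.94 > fair 391.0335: forward overpriced → cash-and-carry (borrow at r, buy the stock and collect the dividends, short the forward).
Profit at T = |F_mkt − F*| = |400.94 − 391.0335| = ₹9.91 per share

₹9.91 per share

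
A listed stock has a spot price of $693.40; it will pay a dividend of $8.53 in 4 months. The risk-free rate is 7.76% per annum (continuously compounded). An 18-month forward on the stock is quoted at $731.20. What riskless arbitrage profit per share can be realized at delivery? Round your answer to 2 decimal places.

PV(dividends) I = 8.53·e^(−0.0776·4/12) = 8.3122
Fair forward F* = (S − I)·e^(rT) = (693.40 − 8.3122)·e^0.116400 = 685.0878 × 1.123445 = 769.6585
Market $731.20 < fair 769.6585: forward underpriced → reverse cash-and-carry (short the stock, invest proceeds at r, pay the dividends, go long the forward).
Profit at T = |F_mkt − F*| = |731.20 − 769.6585| = $38.46 per share

$38.46 per share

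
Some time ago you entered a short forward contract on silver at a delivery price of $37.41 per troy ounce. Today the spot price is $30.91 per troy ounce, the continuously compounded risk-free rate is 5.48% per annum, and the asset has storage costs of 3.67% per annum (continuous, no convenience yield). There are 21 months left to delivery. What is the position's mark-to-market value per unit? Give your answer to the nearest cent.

Current fair forward for the remaining 21 months: F = S·e^((r + u)·T), (r + u) = 0.0548 + 0.0367 = 0.0915
F = 30.91 · e^(0.0915 × 21/12) = 30.91 × 1.173658 = 36.2778
Value of long forward = (F − K)·e^(−rT) = (36.2778 − 37.41) · e^(−0.0548·21/12)
= -1.1322 × 0.908555 = -1.03
Short position value = −(long value) = $1.03

$1.03 per troy ounce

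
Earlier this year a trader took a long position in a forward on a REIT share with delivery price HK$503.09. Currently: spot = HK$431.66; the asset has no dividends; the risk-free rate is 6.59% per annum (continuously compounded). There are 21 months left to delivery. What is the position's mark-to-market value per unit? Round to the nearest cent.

Current fair forward for the remaining 21 months: F = S·e^(r·T), r = 0.0659
F = 431.66 · e^(0.0659 × 21/12) = 431.66 × 1.122238 = 484.4253
Value of long forward = (F − K)·e^(−rT) = (484.4253 − 503.09) · e^(−0.0659·21/12)
= -18.6647 × 0.891076 = -16.63

-HK$16.63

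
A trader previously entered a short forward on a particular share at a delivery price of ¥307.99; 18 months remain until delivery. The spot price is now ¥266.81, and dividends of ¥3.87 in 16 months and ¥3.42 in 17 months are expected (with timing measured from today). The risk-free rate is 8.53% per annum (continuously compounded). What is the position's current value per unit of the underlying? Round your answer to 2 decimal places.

¥10.67

PV(remaining dividends) I = 3.87·e^(−0.0853·16/12) + 3.42·e^(−0.0853·17/12) = 6.4847
Current forward F = (S − I)·e^(rT) = (266.81 − 6.4847)·e^(0.0853·18/12) = 260.3253 × 1.136496 = 295.8587
Value (long) = (F − K)·e^(−rT) = (295.8587 − 307.99) × 0.879897 = -10.6743
Short position value = −(long value) = ¥10.67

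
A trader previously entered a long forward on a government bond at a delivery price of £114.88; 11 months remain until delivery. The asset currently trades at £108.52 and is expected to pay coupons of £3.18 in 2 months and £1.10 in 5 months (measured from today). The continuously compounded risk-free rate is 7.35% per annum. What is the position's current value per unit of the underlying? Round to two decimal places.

PV(remaining coupons) I = 3.18·e^(−0.0735·2/12) + 1.10·e^(−0.0735·5/12) = 4.2081
Current forward F = (S − I)·e^(rT) = (108.52 − 4.2081)·e^(0.0735·11/12) = 104.3119 × 1.069697 = 111.5821
Value (long) = (F − K)·e^(−rT) = (111.5821 − 114.88) × 0.934845 = -3.0830
Value = -£3.08

-£3.08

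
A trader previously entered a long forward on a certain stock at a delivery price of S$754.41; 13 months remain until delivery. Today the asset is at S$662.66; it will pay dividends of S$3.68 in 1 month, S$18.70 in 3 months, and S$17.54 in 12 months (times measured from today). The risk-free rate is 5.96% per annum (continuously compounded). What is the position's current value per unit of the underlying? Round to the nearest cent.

PV(remaining dividends) I = 3.68·e^(−0.0596·1/12) + 18.70·e^(−0.0596·3/12) + 17.54·e^(−0.0596·12/12) = 38.6104
Current forward F = (S − I)·e^(rT) = (662.66 − 38.6104)·e^(0.0596·13/12) = 624.0496 × 1.066697 = 665.6718
Value (long) = (F − K)·e^(−rT) = (665.6718 − 754.41) × 0.937474 = -83.1898
Value = -S$83.19

-S$83.19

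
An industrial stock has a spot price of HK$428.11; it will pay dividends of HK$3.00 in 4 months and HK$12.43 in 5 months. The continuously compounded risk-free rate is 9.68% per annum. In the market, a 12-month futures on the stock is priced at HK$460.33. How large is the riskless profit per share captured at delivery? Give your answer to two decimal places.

HK$5.06 per share

PV(dividends) I = 3.00·e^(−0.0968·4/12) + 12.43·e^(−0.0968·5/12) = 14.8434
Fair futures F* = (S − I)·e^(rT) = (428.11 − 14.8434)·e^0.096800 = 413.2666 × 1.101640 = 455.2710
Market HK$460.33 > fair 455.2710: forward overpriced → cash-and-carry (borrow at r, buy the stock and collect the dividends, short the forward).
Profit at T = |F_mkt − F*| = |460.33 − 455.2710| = HK$5.06 per share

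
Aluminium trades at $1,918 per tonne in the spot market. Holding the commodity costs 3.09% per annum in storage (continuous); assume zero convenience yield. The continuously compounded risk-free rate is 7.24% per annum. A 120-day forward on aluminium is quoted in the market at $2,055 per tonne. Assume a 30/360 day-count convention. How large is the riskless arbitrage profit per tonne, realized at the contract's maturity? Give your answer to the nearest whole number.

Fair forward: F* = S·e^(carry·T), with carry = (r + u) = 0.0724 + 0.0309 = 0.1033
F* = 1918 · e^(0.1033 × 120/360) = 1918 · e^0.034433 = 1918 × 1.035033 = $1985.1933
Market $2055 > fair $1985.1933: forward overpriced → cash-and-carry (buy spot, short the forward).
At maturity, profit = |F_mkt − F*| = |2055 − 1985.1933| = $70 per tonne

$70 per tonne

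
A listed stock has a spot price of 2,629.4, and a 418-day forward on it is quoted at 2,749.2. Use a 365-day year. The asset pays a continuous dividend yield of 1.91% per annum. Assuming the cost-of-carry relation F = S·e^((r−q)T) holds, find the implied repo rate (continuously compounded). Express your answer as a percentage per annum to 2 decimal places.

From F = S·e^((r−q)T): (r − q) = ln(F/S)/T
ln(2749.2/2629.4) = ln(1.045562) = 0.044555
(r − q) = 0.044555 / (418/365) = 0.038906
r = ln(F/S)/T + q = 0.038906 + 0.0191 = 0.058006
r = 5.80%

5.80%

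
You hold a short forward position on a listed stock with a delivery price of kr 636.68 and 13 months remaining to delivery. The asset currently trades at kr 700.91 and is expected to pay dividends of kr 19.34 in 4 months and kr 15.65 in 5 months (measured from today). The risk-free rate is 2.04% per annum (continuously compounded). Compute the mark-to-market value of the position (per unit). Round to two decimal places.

PV(remaining dividends) I = 19.34·e^(−0.0204·4/12) + 15.65·e^(−0.0204·5/12) = 34.7265
Current forward F = (S − I)·e^(rT) = (700.91 − 34.7265)·e^(0.0204·13/12) = 666.1835 × 1.022346 = 681.0700
Value (long) = (F − K)·e^(−rT) = (681.0700 − 636.68) × 0.978142 = 43.4197
Short position value = −(long value) = -kr 43.42

-kr 43.42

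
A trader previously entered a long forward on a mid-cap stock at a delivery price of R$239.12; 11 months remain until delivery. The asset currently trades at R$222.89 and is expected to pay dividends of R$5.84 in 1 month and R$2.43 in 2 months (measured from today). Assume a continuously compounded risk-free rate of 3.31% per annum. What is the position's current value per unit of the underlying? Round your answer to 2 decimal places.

-R$17.32

PV(remaining dividends) I = 5.84·e^(−0.0331·1/12) + 2.43·e^(−0.0331·2/12) = 8.2405
Current forward F = (S − I)·e^(rT) = (222.89 − 8.2405)·e^(0.0331·11/12) = 214.6495 × 1.030807 = 221.2622
Value (long) = (F − K)·e^(−rT) = (221.2622 − 239.12) × 0.970114 = -17.3241
Value = -R$17.32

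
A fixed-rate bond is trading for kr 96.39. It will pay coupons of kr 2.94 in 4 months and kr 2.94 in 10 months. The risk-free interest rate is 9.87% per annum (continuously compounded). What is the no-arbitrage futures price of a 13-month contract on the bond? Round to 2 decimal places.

kr 101.09

PV(coupons) I = 2.94·e^(−0.0987·4/12) + 2.94·e^(−0.0987·10/12)
I = 2.8448 + 2.7079 = 5.5527
F = (S − I)·e^(rT) = (96.39 − 5.5527) · e^(0.0987·13/12)
= 90.8373 · e^0.106925 = 90.8373 × 1.112851 = kr 101.09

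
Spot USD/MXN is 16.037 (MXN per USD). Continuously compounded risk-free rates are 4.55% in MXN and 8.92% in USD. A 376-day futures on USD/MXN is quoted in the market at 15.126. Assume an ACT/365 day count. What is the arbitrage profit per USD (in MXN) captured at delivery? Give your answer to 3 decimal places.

Fair futures: F* = S·e^(carry·T), with carry = (r_MXN − r_USD) = 0.0455 − 0.0892 = -0.0437
F* = 16.037 · e^(-0.0437 × 376/365) = 16.037 · e^-0.045017 = 16.037 × 0.955981 = 15.3311
Market 15.126 < fair 15.3311: forward underpriced → reverse cash-and-carry (short spot, go long the forward).
At maturity, profit = |F_mkt − F*| = |15.126 − 15.3311| = 0.205 per USD (in MXN)

0.205 per USD (in MXN)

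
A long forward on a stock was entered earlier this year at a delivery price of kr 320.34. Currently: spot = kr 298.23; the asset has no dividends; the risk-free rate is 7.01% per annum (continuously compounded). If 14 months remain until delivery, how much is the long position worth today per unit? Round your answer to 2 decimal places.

Current fair forward for the remaining 14 months: F = S·e^(r·T), r = 0.0701
F = 298.23 · e^(0.0701 × 14/12) = 298.23 × 1.085221 = 323.6455
Value of long forward = (F − K)·e^(−rT) = (323.6455 − 320.34) · e^(−0.0701·14/12)
= 3.3055 × 0.921472 = 3.05

kr 3.05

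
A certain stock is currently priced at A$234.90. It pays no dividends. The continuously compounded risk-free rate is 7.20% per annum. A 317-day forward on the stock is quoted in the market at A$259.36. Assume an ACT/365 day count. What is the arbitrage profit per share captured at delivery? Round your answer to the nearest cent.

Fair forward: F* = S·e^(carry·T), with carry = r = 0.0720
F* = 234.90 · e^(0.0720 × 317/365) = 234.90 · e^0.062532 = 234.90 × 1.064529 = A$250.0579
Market A$259.36 > fair A$250.0579: forward overpriced → cash-and-carry (buy spot, short the forward).
At maturity, profit = |F_mkt − F*| = |259.36 − 250.0579| = A$9.30 per share

A$9.30 per share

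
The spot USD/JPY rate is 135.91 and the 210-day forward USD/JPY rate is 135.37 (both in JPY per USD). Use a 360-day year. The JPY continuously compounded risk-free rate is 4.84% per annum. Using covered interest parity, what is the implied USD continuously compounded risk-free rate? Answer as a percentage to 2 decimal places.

5.52%

F = S·e^((r_JPY − r_USD)T) ⇒ r_USD = r_JPY − ln(F/S)/T
ln(135.37/135.91) = -0.003981; /(210/360) = -0.006825
r_USD = 0.0484 + 0.006825 = 0.055225
r_USD = 5.52%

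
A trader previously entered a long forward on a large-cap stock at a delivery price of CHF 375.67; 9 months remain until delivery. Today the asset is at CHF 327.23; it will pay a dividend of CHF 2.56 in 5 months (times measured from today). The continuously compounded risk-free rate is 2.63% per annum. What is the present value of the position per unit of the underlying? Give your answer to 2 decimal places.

-CHF 43.63

PV(remaining dividends) I = 2.56·e^(−0.0263·5/12) = 2.5321
Current forward F = (S − I)·e^(rT) = (327.23 − 2.5321)·e^(0.0263·9/12) = 324.6979 × 1.019921 = 331.1662
Value (long) = (F − K)·e^(−rT) = (331.1662 − 375.67) × 0.980468 = -43.6346
Value = -CHF 43.63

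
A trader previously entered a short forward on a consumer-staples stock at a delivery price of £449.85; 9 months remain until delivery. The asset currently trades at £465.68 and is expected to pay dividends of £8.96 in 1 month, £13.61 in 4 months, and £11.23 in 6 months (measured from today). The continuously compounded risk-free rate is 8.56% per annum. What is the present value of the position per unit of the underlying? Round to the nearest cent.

PV(remaining dividends) I = 8.96·e^(−0.0856·1/12) + 13.61·e^(−0.0856·4/12) + 11.23·e^(−0.0856·6/12) = 32.8830
Current forward F = (S − I)·e^(rT) = (465.68 − 32.8830)·e^(0.0856·9/12) = 432.7970 × 1.066306 = 461.4940
Value (long) = (F − K)·e^(−rT) = (461.4940 − 449.85) × 0.937817 = 10.9199
Short position value = −(long value) = -£10.92

-£10.92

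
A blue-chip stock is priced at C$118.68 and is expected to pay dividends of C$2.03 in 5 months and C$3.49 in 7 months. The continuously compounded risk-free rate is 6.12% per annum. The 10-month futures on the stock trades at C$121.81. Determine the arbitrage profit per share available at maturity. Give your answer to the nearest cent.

C$2.55 per share

PV(dividends) I = 2.03·e^(−0.0612·5/12) + 3.49·e^(−0.0612·7/12) = 5.3465
Fair futures F* = (S − I)·e^(rT) = (118.68 − 5.3465)·e^0.051000 = 113.3335 × 1.052323 = 119.2634
Market C$121.81 > fair 119.2634: forward overpriced → cash-and-carry (borrow at r, buy the stock and collect the dividends, short the forward).
Profit at T = |F_mkt − F*| = |121.81 − 119.2634| = C$2.55 per share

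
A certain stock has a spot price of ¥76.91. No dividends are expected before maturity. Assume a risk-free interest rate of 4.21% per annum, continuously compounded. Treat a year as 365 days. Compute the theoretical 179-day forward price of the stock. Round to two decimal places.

¥78.51

F = S·e^(rT) = 76.91 · e^(0.0421 × 179/365)
= 76.91 · e^0.020646 = 76.91 × 1.020861
F = ¥78.51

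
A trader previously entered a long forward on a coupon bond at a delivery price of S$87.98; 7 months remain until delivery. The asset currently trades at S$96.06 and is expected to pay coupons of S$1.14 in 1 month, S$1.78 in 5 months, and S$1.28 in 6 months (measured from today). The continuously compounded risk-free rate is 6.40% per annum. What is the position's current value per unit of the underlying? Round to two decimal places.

S$7.20

PV(remaining coupons) I = 1.14·e^(−0.0640·1/12) + 1.78·e^(−0.0640·5/12) + 1.28·e^(−0.0640·6/12) = 4.1068
Current forward F = (S − I)·e^(rT) = (96.06 − 4.1068)·e^(0.0640·7/12) = 91.9532 × 1.038039 = 95.4510
Value (long) = (F − K)·e^(−rT) = (95.4510 − 87.98) × 0.963355 = 7.1972
Value = S$7.20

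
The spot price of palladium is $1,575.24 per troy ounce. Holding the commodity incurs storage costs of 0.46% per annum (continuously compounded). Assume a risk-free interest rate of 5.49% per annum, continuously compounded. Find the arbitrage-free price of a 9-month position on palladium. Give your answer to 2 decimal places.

$1,647.13 per troy ounce

Net carry = r + u − y = 0.0549 + 0.0046 − 0.0000 = 0.0595
F = S·e^((r+u−y)T) = 1575.24 · e^(0.0595 × 9/12) = 1575.24 · e^0.04462500
= 1575.24 × 1.04563567 = $1,647.13 per troy ounce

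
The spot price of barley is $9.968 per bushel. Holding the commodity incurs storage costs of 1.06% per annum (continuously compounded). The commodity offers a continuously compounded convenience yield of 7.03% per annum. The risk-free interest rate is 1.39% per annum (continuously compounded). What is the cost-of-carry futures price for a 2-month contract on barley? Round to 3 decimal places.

Net carry = r + u − y = 0.0139 + 0.0106 − 0.0703 = -0.0458
F = S·e^((r+u−y)T) = 9.968 · e^(-0.0458 × 2/12) = 9.968 · e^-0.007633
= 9.968 × 0.992396 = $9.892 per bushel

$9.892 per bushel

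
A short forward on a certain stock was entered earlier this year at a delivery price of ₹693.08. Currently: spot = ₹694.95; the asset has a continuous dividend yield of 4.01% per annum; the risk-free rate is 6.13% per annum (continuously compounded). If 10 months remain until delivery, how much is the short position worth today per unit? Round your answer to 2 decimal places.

-₹13.55

Current fair forward for the remaining 10 months: F = S·e^((r − q)·T), (r − q) = 0.0613 − 0.0401 = 0.0212
F = 694.95 · e^(0.0212 × 10/12) = 694.95 × 1.017824 = 707.3368
Value of long forward = (F − K)·e^(−rT) = (707.3368 − 693.08) · e^(−0.0613·10/12)
= 14.2568 × 0.950199 = 13.55
Short position value = −(long value) = -₹13.55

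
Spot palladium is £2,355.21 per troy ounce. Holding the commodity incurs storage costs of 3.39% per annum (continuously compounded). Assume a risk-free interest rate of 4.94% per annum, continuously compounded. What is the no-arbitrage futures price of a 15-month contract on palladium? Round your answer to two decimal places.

£2,613.67 per troy ounce

Net carry = r + u − y = 0.0494 + 0.0339 − 0.0000 = 0.0833
F = S·e^((r+u−y)T) = 2355.21 · e^(0.0833 × 15/12) = 2355.21 · e^0.10412500
= 2355.21 × 1.10973916 = £2,613.67 per troy ounce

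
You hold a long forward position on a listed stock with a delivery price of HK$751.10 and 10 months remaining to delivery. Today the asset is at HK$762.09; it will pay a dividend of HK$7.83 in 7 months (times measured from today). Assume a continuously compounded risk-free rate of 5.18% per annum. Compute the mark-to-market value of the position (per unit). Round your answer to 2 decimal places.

HK$35.13

PV(remaining dividends) I = 7.83·e^(−0.0518·7/12) = 7.5969
Current forward F = (S − I)·e^(rT) = (762.09 − 7.5969)·e^(0.0518·10/12) = 754.4931 × 1.044112 = 787.7753
Value (long) = (F − K)·e^(−rT) = (787.7753 − 751.10) × 0.957752 = 35.1258
Value = HK$35.13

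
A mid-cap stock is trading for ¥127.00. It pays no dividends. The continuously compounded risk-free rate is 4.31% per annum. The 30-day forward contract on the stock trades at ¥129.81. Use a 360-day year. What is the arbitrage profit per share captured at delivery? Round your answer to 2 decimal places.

¥2.35 per share

Fair forward: F* = S·e^(carry·T), with carry = r = 0.0431
F* = 127.00 · e^(0.0431 × 30/360) = 127.00 · e^0.003592 = 127.00 × 1.003598 = ¥127.4569
Market ¥129.81 > fair ¥127.4569: forward overpriced → cash-and-carry (buy spot, short the forward).
At maturity, profit = |F_mkt − F*| = |129.81 − 127.4569| = ¥2.35 per share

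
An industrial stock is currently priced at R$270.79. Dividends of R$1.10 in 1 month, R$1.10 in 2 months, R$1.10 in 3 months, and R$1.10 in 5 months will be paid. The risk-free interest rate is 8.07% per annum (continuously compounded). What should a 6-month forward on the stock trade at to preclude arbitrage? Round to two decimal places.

PV(dividends) I = 1.10·e^(−0.0807·1/12) + 1.10·e^(−0.0807·2/12) + 1.10·e^(−0.0807·3/12) + 1.10·e^(−0.0807·5/12)
I = 1.0926 + 1.0853 + 1.0780 + 1.0636 = 4.3195
F = (S − I)·e^(rT) = (270.79 − 4.3195) · e^(0.0807·6/12)
= 266.4705 · e^0.040350 = 266.4705 × 1.041175 = R$277.44

R$277.44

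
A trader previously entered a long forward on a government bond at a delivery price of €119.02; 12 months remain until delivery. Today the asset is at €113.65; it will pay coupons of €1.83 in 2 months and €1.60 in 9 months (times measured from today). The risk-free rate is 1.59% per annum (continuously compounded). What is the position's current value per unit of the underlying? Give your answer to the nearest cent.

-€6.90

PV(remaining coupons) I = 1.83·e^(−0.0159·2/12) + 1.60·e^(−0.0159·9/12) = 3.4062
Current forward F = (S − I)·e^(rT) = (113.65 − 3.4062)·e^(0.0159·12/12) = 110.2438 × 1.016027 = 112.0107
Value (long) = (F − K)·e^(−rT) = (112.0107 − 119.02) × 0.984226 = -6.8987
Value = -€6.90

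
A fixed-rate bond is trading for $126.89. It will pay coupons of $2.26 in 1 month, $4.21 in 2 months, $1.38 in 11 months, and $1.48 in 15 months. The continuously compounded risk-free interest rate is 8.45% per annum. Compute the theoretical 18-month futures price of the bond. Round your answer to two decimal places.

PV(coupons) I = 2.26·e^(−0.0845·1/12) + 4.21·e^(−0.0845·2/12) + 1.38·e^(−0.0845·11/12) + 1.48·e^(−0.0845·15/12)
I = 2.2441 + 4.1511 + 1.2771 + 1.3316 = 9.0039
F = (S − I)·e^(rT) = (126.89 − 9.0039) · e^(0.0845·18/12)
= 117.8861 · e^0.126750 = 117.8861 × 1.135133 = $133.82

$133.82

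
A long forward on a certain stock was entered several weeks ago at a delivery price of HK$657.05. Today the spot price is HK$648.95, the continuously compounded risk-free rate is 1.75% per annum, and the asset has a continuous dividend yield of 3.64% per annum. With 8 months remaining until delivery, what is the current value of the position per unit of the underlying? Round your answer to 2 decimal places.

-HK$16.04

Current fair forward for the remaining 8 months: F = S·e^((r − q)·T), (r − q) = 0.0175 − 0.0364 = -0.0189
F = 648.95 · e^(-0.0189 × 8/12) = 648.95 × 0.987479 = 640.8245
Value of long forward = (F − K)·e^(−rT) = (640.8245 − 657.05) · e^(−0.0175·8/12)
= -16.2255 × 0.988401 = -16.04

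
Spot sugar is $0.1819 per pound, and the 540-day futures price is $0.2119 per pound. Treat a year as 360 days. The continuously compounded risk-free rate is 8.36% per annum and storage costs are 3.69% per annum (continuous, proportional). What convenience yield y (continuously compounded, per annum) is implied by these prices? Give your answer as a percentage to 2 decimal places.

1.87%

F = S·e^((r+u−y)T) ⇒ (r+u−y) = ln(F/S)/T
ln(0.2119/0.1819) = 0.152657; /T ⇒ 0.101771
y = r + u − ln(F/S)/T = 0.0836 + 0.0369 − 0.101771 = 0.018729
y = 1.87%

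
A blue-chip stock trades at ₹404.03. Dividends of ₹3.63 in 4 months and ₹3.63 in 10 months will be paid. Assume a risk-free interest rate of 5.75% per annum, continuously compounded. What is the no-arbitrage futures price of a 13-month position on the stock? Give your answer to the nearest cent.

₹422.53

PV(dividends) I = 3.63·e^(−0.0575·4/12) + 3.63·e^(−0.0575·10/12)
I = 3.5611 + 3.4602 = 7.0213
F = (S − I)·e^(rT) = (404.03 − 7.0213) · e^(0.0575·13/12)
= 397.0087 · e^0.062292 = 397.0087 × 1.064273 = ₹422.53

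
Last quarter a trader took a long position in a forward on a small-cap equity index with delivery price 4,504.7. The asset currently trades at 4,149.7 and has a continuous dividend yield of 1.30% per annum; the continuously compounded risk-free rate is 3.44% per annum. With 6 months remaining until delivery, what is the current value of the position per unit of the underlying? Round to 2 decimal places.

Current fair forward for the remaining 6 months: F = S·e^((r − q)·T), (r − q) = 0.0344 − 0.0130 = 0.0214
F = 4149.7 · e^(0.0214 × 6/12) = 4149.7 × 1.01075745 = 4194.3402
Value of long forward = (F − K)·e^(−rT) = (4194.3402 − 4504.7) · e^(−0.0344·6/12)
= -310.3598 × 0.98294708 = -305.07

-305.07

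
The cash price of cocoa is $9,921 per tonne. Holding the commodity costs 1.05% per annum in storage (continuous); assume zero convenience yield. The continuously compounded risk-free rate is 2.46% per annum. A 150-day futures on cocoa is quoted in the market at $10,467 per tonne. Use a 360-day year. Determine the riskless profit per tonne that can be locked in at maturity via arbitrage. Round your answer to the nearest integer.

Fair futures: F* = S·e^(carry·T), with carry = (r + u) = 0.0246 + 0.0105 = 0.0351
F* = 9921 · e^(0.0351 × 150/360) = 9921 · e^0.014625 = 9921 × 1.014732 = $10067.1562
Market $10467 > fair $10067.1562: forward overpriced → cash-and-carry (buy spot, short the forward).
At maturity, profit = |F_mkt − F*| = |10467 − 10067.1562| = $400 per tonne

$400 per tonne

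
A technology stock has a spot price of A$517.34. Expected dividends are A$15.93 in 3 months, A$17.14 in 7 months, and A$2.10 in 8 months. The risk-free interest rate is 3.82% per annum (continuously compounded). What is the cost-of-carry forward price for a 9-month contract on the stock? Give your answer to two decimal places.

PV(dividends) I = 15.93·e^(−0.0382·3/12) + 17.14·e^(−0.0382·7/12) + 2.10·e^(−0.0382·8/12)
I = 15.7786 + 16.7623 + 2.0472 = 34.5881
F = (S − I)·e^(rT) = (517.34 − 34.5881) · e^(0.0382·9/12)
= 482.7519 · e^0.028650 = 482.7519 × 1.029064 = A$496.78

A$496.78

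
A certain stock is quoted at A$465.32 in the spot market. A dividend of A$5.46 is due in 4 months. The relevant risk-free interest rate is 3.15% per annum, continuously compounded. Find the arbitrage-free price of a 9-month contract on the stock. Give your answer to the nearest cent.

A$470.91

PV(dividends) I = 5.46·e^(−0.0315·4/12)
I = 5.4030
F = (S − I)·e^(rT) = (465.32 − 5.4030) · e^(0.0315·9/12)
= 459.9170 · e^0.023625 = 459.9170 × 1.023906 = A$470.91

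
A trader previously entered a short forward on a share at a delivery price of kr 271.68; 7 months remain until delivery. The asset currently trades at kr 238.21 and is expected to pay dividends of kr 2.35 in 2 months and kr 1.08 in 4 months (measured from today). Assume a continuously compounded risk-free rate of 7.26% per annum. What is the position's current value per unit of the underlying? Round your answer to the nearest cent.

PV(remaining dividends) I = 2.35·e^(−0.0726·2/12) + 1.08·e^(−0.0726·4/12) = 3.3759
Current forward F = (S − I)·e^(rT) = (238.21 − 3.3759)·e^(0.0726·7/12) = 234.8341 × 1.043260 = 244.9930
Value (long) = (F − K)·e^(−rT) = (244.9930 − 271.68) × 0.958534 = -25.5804
Short position value = −(long value) = kr 25.58

kr 25.58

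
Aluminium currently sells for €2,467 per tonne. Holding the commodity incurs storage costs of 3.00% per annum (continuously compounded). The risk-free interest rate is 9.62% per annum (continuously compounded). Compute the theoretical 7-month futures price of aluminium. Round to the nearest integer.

Net carry = r + u − y = 0.0962 + 0.0300 − 0.0000 = 0.1262
F = S·e^((r+u−y)T) = 2467 · e^(0.1262 × 7/12) = 2467 · e^0.073617
= 2467 × 1.076394 = €2,655 per tonne

€2,655 per tonne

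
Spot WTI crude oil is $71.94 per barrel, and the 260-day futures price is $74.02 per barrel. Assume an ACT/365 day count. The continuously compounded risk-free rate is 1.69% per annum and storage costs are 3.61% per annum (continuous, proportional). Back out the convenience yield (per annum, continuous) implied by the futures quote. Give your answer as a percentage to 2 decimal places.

1.30%

F = S·e^((r+u−y)T) ⇒ (r+u−y) = ln(F/S)/T
ln(74.02/71.94) = 0.028503; /T ⇒ 0.040014
y = r + u − ln(F/S)/T = 0.0169 + 0.0361 − 0.040014 = 0.012986
y = 1.30%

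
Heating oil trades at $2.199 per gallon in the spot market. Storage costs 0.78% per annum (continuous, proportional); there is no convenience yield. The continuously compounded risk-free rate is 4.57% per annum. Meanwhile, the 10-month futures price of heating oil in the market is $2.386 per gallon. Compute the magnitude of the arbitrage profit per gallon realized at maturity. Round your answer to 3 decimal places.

$0.087 per gallon

Fair futures: F* = S·e^(carry·T), with carry = (r + u) = 0.0457 + 0.0078 = 0.0535
F* = 2.199 · e^(0.0535 × 10/12) = 2.199 · e^0.044583 = 2.199 × 1.045592 = $2.2993
Market $2.386 > fair $2.2993: forward overpriced → cash-and-carry (buy spot, short the forward).
At maturity, profit = |F_mkt − F*| = |2.386 − 2.2993| = $0.087 per gallon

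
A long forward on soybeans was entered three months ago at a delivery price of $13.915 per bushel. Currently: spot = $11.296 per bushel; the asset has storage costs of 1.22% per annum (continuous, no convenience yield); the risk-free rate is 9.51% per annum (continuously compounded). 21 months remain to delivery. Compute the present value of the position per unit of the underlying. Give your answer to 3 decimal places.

Current fair forward for the remaining 21 months: F = S·e^((r + u)·T), (r + u) = 0.0951 + 0.0122 = 0.1073
F = 11.296 · e^(0.1073 × 21/12) = 11.296 × 1.206562 = 13.6293
Value of long forward = (F − K)·e^(−rT) = (13.6293 − 13.915) · e^(−0.0951·21/12)
= -0.2857 × 0.846686 = -0.242

-$0.242 per bushel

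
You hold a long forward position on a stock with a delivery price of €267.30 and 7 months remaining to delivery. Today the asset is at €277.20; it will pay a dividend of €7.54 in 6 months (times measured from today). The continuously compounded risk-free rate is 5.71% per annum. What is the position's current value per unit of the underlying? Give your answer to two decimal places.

€11.33

PV(remaining dividends) I = 7.54·e^(−0.0571·6/12) = 7.3278
Current forward F = (S − I)·e^(rT) = (277.20 − 7.3278)·e^(0.0571·7/12) = 269.8722 × 1.033869 = 279.0125
Value (long) = (F − K)·e^(−rT) = (279.0125 − 267.30) × 0.967240 = 11.3288
Value = €11.33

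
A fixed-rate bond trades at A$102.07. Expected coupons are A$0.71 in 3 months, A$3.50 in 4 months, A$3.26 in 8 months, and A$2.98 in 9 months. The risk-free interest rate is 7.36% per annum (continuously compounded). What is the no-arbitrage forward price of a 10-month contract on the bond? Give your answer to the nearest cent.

A$97.86

PV(coupons) I = 0.71·e^(−0.0736·3/12) + 3.50·e^(−0.0736·4/12) + 3.26·e^(−0.0736·8/12) + 2.98·e^(−0.0736·9/12)
I = 0.6971 + 3.4152 + 3.1039 + 2.8200 = 10.0362
F = (S − I)·e^(rT) = (102.07 − 10.0362) · e^(0.0736·10/12)
= 92.0338 · e^0.061333 = 92.0338 × 1.063253 = A$97.86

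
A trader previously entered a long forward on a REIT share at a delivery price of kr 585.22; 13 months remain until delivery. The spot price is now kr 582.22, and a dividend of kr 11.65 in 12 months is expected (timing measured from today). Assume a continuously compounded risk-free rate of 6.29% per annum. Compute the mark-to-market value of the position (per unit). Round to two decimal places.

PV(remaining dividends) I = 11.65·e^(−0.0629·12/12) = 10.9398
Current forward F = (S − I)·e^(rT) = (582.22 − 10.9398)·e^(0.0629·13/12) = 571.2802 × 1.070517 = 611.5652
Value (long) = (F − K)·e^(−rT) = (611.5652 − 585.22) × 0.934128 = 24.6098
Value = kr 24.61

kr 24.61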